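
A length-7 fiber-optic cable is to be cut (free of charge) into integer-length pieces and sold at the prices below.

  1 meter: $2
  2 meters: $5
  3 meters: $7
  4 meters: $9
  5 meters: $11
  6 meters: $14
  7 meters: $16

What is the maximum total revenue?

17

Build R[k] bottom-up: R[k] = max over allowed piece i of (p[i] + R[k−i]).
R[1] = 2
R[2] = max(2+2, 5+0) = 5
R[3] = max(2+5, 5+2, 7+0) = 7
R[4] = max(2+7, 5+5, 7+2, 9+0) = 10
R[5] = max(2+10, 5+7, 7+5, 9+2, 11+0) = 12
R[6] = max(2+12, 5+10, 7+7, 9+5, 11+2, 14+0) = 15
R[7] = max(2+15, 5+12, 7+10, …, 14+2, 16+0) = 17
One optimal cutting: 2 + 2 + 2 + 1 → $5 + $5 + $5 + $2 = $17.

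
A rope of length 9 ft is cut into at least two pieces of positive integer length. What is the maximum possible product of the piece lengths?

Let g[k] be the best product for length k (with at least one cut). For each first piece i, the rest contributes max(k−i, g[k−i]).
g[2] = 1×max(1,0) = 1×1 = 1
g[3] = 1×max(2,1) = 1×2 = 2
g[4] = 2×max(2,1) = 2×2 = 4
g[5] = 2×max(3,2) = 2×3 = 6
g[6] = 3×max(3,2) = 3×3 = 9
g[7] = 2×max(5,6) = 2×6 = 12
g[8] = 2×max(6,9) = 2×9 = 18
g[9] = 3×max(6,9) = 3×9 = 27
One optimal split: 3 + 3 + 3; product 3×3×3 = 27.

27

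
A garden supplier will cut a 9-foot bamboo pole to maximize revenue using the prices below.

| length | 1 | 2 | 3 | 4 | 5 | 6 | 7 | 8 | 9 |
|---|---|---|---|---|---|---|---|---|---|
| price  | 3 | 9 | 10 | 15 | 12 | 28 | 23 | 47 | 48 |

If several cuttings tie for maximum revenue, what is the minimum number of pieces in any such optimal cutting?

2

Consider every possible first cut. r[k] is the best of p[i]+r[k−i] over all sellable i≤k.
r[1] = 3
r[2] = max(3+3, 9+0) = 9
r[3] = max(3+9, 9+3, 10+0) = 12
r[4] = max(3+12, 9+9, 10+3, 15+0) = 18
r[5] = max(3+18, 9+12, 10+9, 15+3, 12+0) = 21
r[6] = max(3+21, 9+18, 10+12, 15+9, 12+3, 28+0) = 28
r[7] = max(3+28, 9+21, 10+18, …, 28+3, 23+0) = 31
r[8] = max(3+31, 9+28, 10+21, …, 23+3, 47+0) = 47
r[9] = max(3+47, 9+31, 10+28, …, 47+3, 48+0) = 50
Maximum revenue is $50.
Now minimize piece count subject to staying optimal: for each k, pieces[k] = 1 + min over i with p[i]+r[k−i]=r[k] of pieces[k−i].
pieces[6] = 1
pieces[7] = 2
pieces[8] = 1
pieces[9] = 2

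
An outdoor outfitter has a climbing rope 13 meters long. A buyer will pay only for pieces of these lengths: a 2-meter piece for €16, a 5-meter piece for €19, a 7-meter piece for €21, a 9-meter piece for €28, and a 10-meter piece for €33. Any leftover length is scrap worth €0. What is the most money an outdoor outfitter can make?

Consider every possible first cut. r[k] is the best of p[i]+r[k−i] over all sellable i≤k.
r[1] = 0
r[2] = 16
r[3] = 16
r[4] = 32  (first piece 2, then r[2]=16)
r[5] = max(16+16, 19+0) = 32
r[6] = max(16+32, 19+0) = 48
r[7] = max(16+32, 19+16, 21+0) = 48
r[8] = max(16+48, 19+16, 21+0) = 64
r[9] = max(16+48, 19+32, 21+16, 28+0) = 64
r[10] = max(16+64, 19+32, 21+16, 28+0, 33+0) = 80
r[11] = max(16+64, 19+48, 21+32, 28+16, 33+0) = 80
r[12] = max(16+80, 19+48, 21+32, 28+16, 33+16) = 96
r[13] = max(16+80, 19+64, 21+48, 28+32, 33+16) = 96
One optimal cutting: pieces 2 + 2 + 2 + 2 + 2 + 2 with 1 meter of scrap → €96.

96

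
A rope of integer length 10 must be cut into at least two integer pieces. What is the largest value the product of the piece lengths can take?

36

Let P[k] be the best product for length k (with at least one cut). For each first piece i, the rest contributes max(k−i, P[k−i]).
P[2] = 1·max(1,0) = 1·1 = 1
P[3] = max(1·2, 2·1) = 2
P[4] = max(1·3, 2·2, 3·1) = 4
P[5] = max(1·4, 2·3, 3·2, 4·1) = 6
P[6] = max(1·6, 2·4, 3·3, 4·2, 5·1) = 9
P[7] = max(1·9, 2·6, 3·4, 4·3, 5·2, 6·1) = 12
P[8] = max(1·12, 2·9, 3·6, …, 6·2, 7·1) = 18
P[9] = max(1·18, 2·12, 3·9, …, 7·2, 8·1) = 27
P[10] = max(1·27, 2·18, 3·12, …, 8·2, 9·1) = 36
One optimal split: 3 + 3 + 2 + 2; product 3·3·2·2 = 36.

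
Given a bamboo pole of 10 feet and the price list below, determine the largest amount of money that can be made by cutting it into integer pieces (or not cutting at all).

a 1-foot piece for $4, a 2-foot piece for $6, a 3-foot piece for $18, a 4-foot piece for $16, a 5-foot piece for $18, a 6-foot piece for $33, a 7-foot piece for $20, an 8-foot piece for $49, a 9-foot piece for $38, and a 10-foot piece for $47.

58

Consider every possible first cut. v[k] is the best of p[i]+v[k−i] over all sellable i≤k.
v[1] = 4
v[2] = 8  (first piece 1, then v[1]=4)
v[3] = 18
v[4] = 22  (first piece 1, then v[3]=18)
v[5] = 26  (first piece 1, then v[4]=22)
v[6] = 36  (first piece 3, then v[3]=18)
v[7] = 40  (first piece 1, then v[6]=36)
v[8] = 49
v[9] = 54  (first piece 3, then v[6]=36)
v[10] = 58  (first piece 1, then v[9]=54)
One optimal cutting: 3 + 3 + 3 + 1 → $18 + $18 + $18 + $4 = $58.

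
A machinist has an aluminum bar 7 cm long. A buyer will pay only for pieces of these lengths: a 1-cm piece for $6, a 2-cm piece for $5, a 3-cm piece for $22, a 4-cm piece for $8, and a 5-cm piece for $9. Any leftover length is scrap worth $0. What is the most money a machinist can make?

50

Consider every possible first cut. r[k] is the best of p[i]+r[k−i] over all sellable i≤k.
r[1] = 6
r[2] = 12  (first piece 1, then r[1]=6)
r[3] = 22
r[4] = 28  (first piece 1, then r[3]=22)
r[5] = 34  (first piece 1, then r[4]=28)
r[6] = 44  (first piece 3, then r[3]=22)
r[7] = 50  (first piece 1, then r[6]=44)
One optimal cutting: 3 + 3 + 1 → $50.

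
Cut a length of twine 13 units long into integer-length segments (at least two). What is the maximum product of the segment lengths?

Define prod[k] = max over 1≤i<k of i · max(k−i, prod[k−i]); the inner max lets the remainder stay uncut if that's better.
Small cases: prod[2]=1, prod[3]=2, prod[4]=4, prod[5]=6, prod[6]=9, prod[7]=12.
prod[8] = 2·max(6,9) = 2·9 = 18
prod[9] = 3·max(6,9) = 3·9 = 27
prod[10] = 2·max(8,18) = 2·18 = 36
prod[11] = 2·max(9,27) = 2·27 = 54
prod[12] = 3·max(9,27) = 3·27 = 81
prod[13] = 2·max(11,54) = 2·54 = 108
One optimal split: 3 + 3 + 3 + 2 + 2; product 3·3·3·2·2 = 108.

108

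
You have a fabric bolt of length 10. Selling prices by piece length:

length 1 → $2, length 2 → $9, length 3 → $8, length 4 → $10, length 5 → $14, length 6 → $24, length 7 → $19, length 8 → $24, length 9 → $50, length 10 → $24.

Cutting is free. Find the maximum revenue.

Let v[k] be the best obtainable value from length k. For each k, try every first piece i and keep the best of price[i] + v[k−i].
v[1] = 2
v[2] = max(2+2, 9+0) = 9
v[3] = max(2+9, 9+2, 8+0) = 11
v[4] = max(2+11, 9+9, 8+2, 10+0) = 18
v[5] = max(2+18, 9+11, 8+9, 10+2, 14+0) = 20
v[6] = max(2+20, 9+18, 8+11, 10+9, 14+2, 24+0) = 27
v[7] = max(2+27, 9+20, 8+18, …, 24+2, 19+0) = 29
v[8] = max(2+29, 9+27, 8+20, …, 19+2, 24+0) = 36
v[9] = max(2+36, 9+29, 8+27, …, 24+2, 50+0) = 50
v[10] = max(2+50, 9+36, 8+29, …, 50+2, 24+0) = 52
One optimal cutting: 9 + 1 → $50 + $2 = $52.

52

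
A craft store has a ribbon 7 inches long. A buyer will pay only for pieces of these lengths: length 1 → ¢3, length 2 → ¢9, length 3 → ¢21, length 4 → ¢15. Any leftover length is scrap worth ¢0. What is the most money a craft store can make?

Build f[k] bottom-up: f[k] = max over allowed piece i of (p[i] + f[k−i]).
f[1] = 3
f[2] = 9
f[3] = 21
f[4] = 24  (first piece 1, then f[3]=21)
f[5] = 30  (first piece 2, then f[3]=21)
f[6] = 42  (first piece 3, then f[3]=21)
f[7] = 45  (first piece 1, then f[6]=42)
One optimal cutting: 3 + 3 + 1 → ¢45.

45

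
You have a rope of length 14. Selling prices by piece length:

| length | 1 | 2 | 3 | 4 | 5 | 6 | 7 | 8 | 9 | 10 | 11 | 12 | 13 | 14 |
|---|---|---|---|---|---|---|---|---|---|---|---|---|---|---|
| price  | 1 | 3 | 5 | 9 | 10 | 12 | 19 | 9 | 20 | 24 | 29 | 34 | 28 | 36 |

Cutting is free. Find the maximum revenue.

Consider every possible first cut. best[k] is the best of p[i]+best[k−i] over all sellable i≤k.
best[1] = 1
best[2] = 3
best[3] = 5
best[4] = 9
best[5] = 10  (first piece 1, then best[4]=9)
best[6] = 12  (first piece 2, then best[4]=9)
best[7] = 19
best[8] = 20  (first piece 1, then best[7]=19)
best[9] = 22  (first piece 2, then best[7]=19)
best[10] = 24  (first piece 3, then best[7]=19)
best[11] = 29
best[12] = 34
best[13] = 35  (first piece 1, then best[12]=34)
best[14] = 38  (first piece 7, then best[7]=19)
One optimal cutting: 7 + 7 → 19 + 19 = 38.

38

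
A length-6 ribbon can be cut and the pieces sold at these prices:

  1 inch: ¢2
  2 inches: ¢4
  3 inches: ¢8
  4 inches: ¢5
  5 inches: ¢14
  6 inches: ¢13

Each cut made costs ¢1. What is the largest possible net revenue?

Consider every possible first cut. r[k] is the best of p[i]+r[k−i] over all sellable i≤k, charging 1 whenever i<k.
r[1] = 2
r[2] = 4
r[3] = 8
r[4] = 9  (first piece 1, then r[3]=8)
r[5] = 14
r[6] = 15  (first piece 1, then r[5]=14)
One optimal plan: pieces 5 + 1 (1 cut) → ¢16 − ¢1 = ¢15.

15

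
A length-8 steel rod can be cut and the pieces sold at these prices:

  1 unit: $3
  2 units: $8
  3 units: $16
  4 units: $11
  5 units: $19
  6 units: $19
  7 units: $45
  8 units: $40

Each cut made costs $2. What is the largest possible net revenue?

Let net[k] be the best obtainable value from length k. For each k, try every first piece i and keep the best of price[i] + net[k−i] minus the 2 cut fee when i<k.
net[1] = 3
net[2] = 8
net[3] = 16
net[4] = 17  (first piece 1, then net[3]=16)
net[5] = 22  (first piece 2, then net[3]=16)
net[6] = 30  (first piece 3, then net[3]=16)
net[7] = 45
net[8] = 46  (first piece 1, then net[7]=45)
One optimal plan: pieces 7 + 1 (1 cut) → $48 − $2 = $46.

46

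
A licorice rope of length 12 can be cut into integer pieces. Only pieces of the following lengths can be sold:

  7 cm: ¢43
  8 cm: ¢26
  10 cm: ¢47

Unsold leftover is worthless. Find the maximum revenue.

Let best[k] be the best obtainable value from length k. For each k, try every first piece i and keep the best of price[i] + best[k−i].
best[1] = 0
best[2] = 0
best[3] = 0
best[4] = 0
best[5] = 0
best[6] = 0
best[7] = 43
best[8] = 43
best[9] = 43
best[10] = 47
best[11] = 47
best[12] = 47
One optimal cutting: pieces 10 with 2 cm of scrap → ¢47.

47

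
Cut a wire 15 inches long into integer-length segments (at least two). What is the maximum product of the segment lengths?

243

Fill prod[k] for k=2..15: at each k try every first piece i and multiply by the better of (k−i) uncut or prod[k−i].
prod[2] = 1*max(1,0) = 1*1 = 1
prod[3] = 1*max(2,1) = 1*2 = 2
prod[4] = 2*max(2,1) = 2*2 = 4
prod[5] = 2*max(3,2) = 2*3 = 6
prod[6] = 3*max(3,2) = 3*3 = 9
prod[7] = 2*max(5,6) = 2*6 = 12
prod[8] = 2*max(6,9) = 2*9 = 18
prod[9] = 3*max(6,9) = 3*9 = 27
prod[10] = 2*max(8,18) = 2*18 = 36
prod[11] = 2*max(9,27) = 2*27 = 54
prod[12] = 3*max(9,27) = 3*27 = 81
prod[13] = 2*max(11,54) = 2*54 = 108
prod[14] = 2*max(12,81) = 2*81 = 162
prod[15] = 3*max(12,81) = 3*81 = 243
One optimal split: 3 + 3 + 3 + 3 + 3; product 3*3*3*3*3 = 243.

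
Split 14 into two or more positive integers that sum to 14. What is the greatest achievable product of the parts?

162

Fill P[k] for k=2..14: at each k try every first piece i and multiply by the better of (k−i) uncut or P[k−i].
Small cases: P[2]=1, P[3]=2, P[4]=4, P[5]=6, P[6]=9, P[7]=12, P[8]=18, P[9]=27.
P[10] = max(1*27, 2*18, 3*12, …, 8*2, 9*1) = 36
P[11] = max(1*36, 2*27, 3*18, …, 9*2, 10*1) = 54
P[12] = max(1*54, 2*36, 3*27, …, 10*2, 11*1) = 81
P[13] = max(1*81, 2*54, 3*36, …, 11*2, 12*1) = 108
P[14] = max(1*108, 2*81, 3*54, …, 12*2, 13*1) = 162
One optimal split: 3 + 3 + 3 + 3 + 2; product 3*3*3*3*2 = 162.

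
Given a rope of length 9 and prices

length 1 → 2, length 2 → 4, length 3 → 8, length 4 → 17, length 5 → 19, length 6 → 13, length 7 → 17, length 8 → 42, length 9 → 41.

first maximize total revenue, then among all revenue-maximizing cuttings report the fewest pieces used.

Let r[k] be the best obtainable value from length k. For each k, try every first piece i and keep the best of price[i] + r[k−i].
r[1] = 2
r[2] = 4  (first piece 1, then r[1]=2)
r[3] = 8
r[4] = 17
r[5] = 19  (first piece 1, then r[4]=17)
r[6] = 21  (first piece 1, then r[5]=19)
r[7] = 25  (first piece 3, then r[4]=17)
r[8] = 42
r[9] = 44  (first piece 1, then r[8]=42)
Maximum revenue is 44.
Now minimize piece count subject to staying optimal: for each k, pieces[k] = 1 + min over i with p[i]+r[k−i]=r[k] of pieces[k−i].
pieces[6] = 2
pieces[7] = 2
pieces[8] = 1
pieces[9] = 2

2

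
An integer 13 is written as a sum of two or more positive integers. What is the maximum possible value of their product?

108

Define f[k] = max over 1≤i<k of i · max(k−i, f[k−i]); the inner max lets the remainder stay uncut if that's better.
Small cases: f[2]=1, f[3]=2, f[4]=4, f[5]=6.
f[6] = 3×max(3,2) = 3×3 = 9
f[7] = 2×max(5,6) = 2×6 = 12
f[8] = 2×max(6,9) = 2×9 = 18
f[9] = 3×max(6,9) = 3×9 = 27
f[10] = 2×max(8,18) = 2×18 = 36
f[11] = 2×max(9,27) = 2×27 = 54
f[12] = 3×max(9,27) = 3×27 = 81
f[13] = 2×max(11,54) = 2×54 = 108
One optimal split: 3 + 3 + 3 + 2 + 2; product 3×3×3×2×2 = 108.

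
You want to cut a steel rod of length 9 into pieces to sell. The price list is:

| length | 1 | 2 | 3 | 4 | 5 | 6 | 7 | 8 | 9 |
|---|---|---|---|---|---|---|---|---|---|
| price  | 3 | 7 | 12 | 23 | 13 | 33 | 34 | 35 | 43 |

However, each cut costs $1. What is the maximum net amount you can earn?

47

Build r[k] bottom-up: r[k] = max over allowed piece i of (p[i] + r[k−i]) − 1 per cut.
r[1] = 3
r[2] = max(3+3-1, 7+0) = 7
r[3] = max(3+7-1, 7+3-1, 12+0) = 12
r[4] = max(3+12-1, 7+7-1, 12+3-1, 23+0) = 23
r[5] = max(3+23-1, 7+12-1, 12+7-1, 23+3-1, 13+0) = 25
r[6] = max(3+25-1, 7+23-1, 12+12-1, 23+7-1, 13+3-1, 33+0) = 33
r[7] = max(3+33-1, 7+25-1, 12+23-1, …, 33+3-1, 34+0) = 35
r[8] = max(3+35-1, 7+33-1, 12+25-1, …, 34+3-1, 35+0) = 45
r[9] = max(3+45-1, 7+35-1, 12+33-1, …, 35+3-1, 43+0) = 47
One optimal plan: pieces 4 + 4 + 1 (2 cuts) → $49 − $2 = $47.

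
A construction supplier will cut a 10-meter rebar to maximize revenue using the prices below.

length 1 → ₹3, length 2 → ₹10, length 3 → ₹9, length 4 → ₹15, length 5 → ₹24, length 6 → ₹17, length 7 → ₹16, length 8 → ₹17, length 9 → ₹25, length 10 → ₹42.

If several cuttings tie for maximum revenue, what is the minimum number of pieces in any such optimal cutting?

5

Let r[k] be the best obtainable value from length k. For each k, try every first piece i and keep the best of price[i] + r[k−i].
r[1] = 3
r[2] = max(3+3, 10+0) = 10
r[3] = max(3+10, 10+3, 9+0) = 13
r[4] = max(3+13, 10+10, 9+3, 15+0) = 20
r[5] = max(3+20, 10+13, 9+10, 15+3, 24+0) = 24
r[6] = max(3+24, 10+20, 9+13, 15+10, 24+3, 17+0) = 30
r[7] = max(3+30, 10+24, 9+20, …, 17+3, 16+0) = 34
r[8] = max(3+34, 10+30, 9+24, …, 16+3, 17+0) = 40
r[9] = max(3+40, 10+34, 9+30, …, 17+3, 25+0) = 44
r[10] = max(3+44, 10+40, 9+34, …, 25+3, 42+0) = 50
Maximum revenue is ₹50.
Now minimize piece count subject to staying optimal: for each k, pieces[k] = 1 + min over i with p[i]+r[k−i]=r[k] of pieces[k−i].
pieces[7] = 2
pieces[8] = 4
pieces[9] = 3
pieces[10] = 5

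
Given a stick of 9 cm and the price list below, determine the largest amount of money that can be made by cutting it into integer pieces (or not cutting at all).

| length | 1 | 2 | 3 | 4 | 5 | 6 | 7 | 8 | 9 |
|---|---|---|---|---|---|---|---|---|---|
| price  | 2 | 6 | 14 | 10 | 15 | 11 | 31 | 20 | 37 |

Consider every possible first cut. v[k] is the best of p[i]+v[k−i] over all sellable i≤k.
v[1] = 2
v[2] = max(2+2, 6+0) = 6
v[3] = max(2+6, 6+2, 14+0) = 14
v[4] = max(2+14, 6+6, 14+2, 10+0) = 16
v[5] = max(2+16, 6+14, 14+6, 10+2, 15+0) = 20
v[6] = max(2+20, 6+16, 14+14, 10+6, 15+2, 11+0) = 28
v[7] = max(2+28, 6+20, 14+16, …, 11+2, 31+0) = 31
v[8] = max(2+31, 6+28, 14+20, …, 31+2, 20+0) = 34
v[9] = max(2+34, 6+31, 14+28, …, 20+2, 37+0) = 42
One optimal cutting: 3 + 3 + 3 → $14 + $14 + $14 = $42.

42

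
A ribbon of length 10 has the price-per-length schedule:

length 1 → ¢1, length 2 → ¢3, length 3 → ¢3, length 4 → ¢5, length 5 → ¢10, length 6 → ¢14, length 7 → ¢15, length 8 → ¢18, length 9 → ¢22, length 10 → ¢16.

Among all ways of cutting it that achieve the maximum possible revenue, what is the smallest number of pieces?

Let r[k] be the best obtainable value from length k. For each k, try every first piece i and keep the best of price[i] + r[k−i].
r[1] = 1
r[2] = 3
r[3] = 4  (first piece 1, then r[2]=3)
r[4] = 6  (first piece 2, then r[2]=3)
r[5] = 10
r[6] = 14
r[7] = 15  (first piece 1, then r[6]=14)
r[8] = 18
r[9] = 22
r[10] = 23  (first piece 1, then r[9]=22)
Maximum revenue is ¢23.
Now minimize piece count subject to staying optimal: for each k, pieces[k] = 1 + min over i with p[i]+r[k−i]=r[k] of pieces[k−i].
pieces[7] = 1
pieces[8] = 1
pieces[9] = 1
pieces[10] = 2

2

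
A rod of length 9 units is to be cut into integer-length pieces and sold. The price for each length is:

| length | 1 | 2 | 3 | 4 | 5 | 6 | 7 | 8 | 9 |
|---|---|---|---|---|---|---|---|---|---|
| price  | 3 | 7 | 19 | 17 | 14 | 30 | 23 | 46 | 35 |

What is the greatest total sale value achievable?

Consider every possible first cut. R[k] is the best of p[i]+R[k−i] over all sellable i≤k.
R[1] = 3
R[2] = max(3+3, 7+0) = 7
R[3] = max(3+7, 7+3, 19+0) = 19
R[4] = max(3+19, 7+7, 19+3, 17+0) = 22
R[5] = max(3+22, 7+19, 19+7, 17+3, 14+0) = 26
R[6] = max(3+26, 7+22, 19+19, 17+7, 14+3, 30+0) = 38
R[7] = max(3+38, 7+26, 19+22, …, 30+3, 23+0) = 41
R[8] = max(3+41, 7+38, 19+26, …, 23+3, 46+0) = 46
R[9] = max(3+46, 7+41, 19+38, …, 46+3, 35+0) = 57
One optimal cutting: 3 + 3 + 3 → €19 + €19 + €19 = €57.

57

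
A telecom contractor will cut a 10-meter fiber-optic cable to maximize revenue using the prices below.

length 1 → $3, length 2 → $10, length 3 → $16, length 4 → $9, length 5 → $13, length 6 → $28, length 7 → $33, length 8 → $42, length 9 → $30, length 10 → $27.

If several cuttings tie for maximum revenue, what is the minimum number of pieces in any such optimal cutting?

Build r[k] bottom-up: r[k] = max over allowed piece i of (p[i] + r[k−i]).
r[1] = 3
r[2] = 10
r[3] = 16
r[4] = 20  (first piece 2, then r[2]=10)
r[5] = 26  (first piece 2, then r[3]=16)
r[6] = 32  (first piece 3, then r[3]=16)
r[7] = 36  (first piece 2, then r[5]=26)
r[8] = 42  (first piece 2, then r[6]=32)
r[9] = 48  (first piece 3, then r[6]=32)
r[10] = 52  (first piece 2, then r[8]=42)
Maximum revenue is $52.
Now minimize piece count subject to staying optimal: for each k, pieces[k] = 1 + min over i with p[i]+r[k−i]=r[k] of pieces[k−i].
pieces[7] = 3
pieces[8] = 1
pieces[9] = 3
pieces[10] = 2

2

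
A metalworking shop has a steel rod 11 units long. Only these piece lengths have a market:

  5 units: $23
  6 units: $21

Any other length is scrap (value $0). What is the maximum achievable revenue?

46

Consider every possible first cut. best[k] is the best of p[i]+best[k−i] over all sellable i≤k.
best[1] = 0
best[2] = 0
best[3] = 0
best[4] = 0
best[5] = 23
best[6] = 23
best[7] = 23
best[8] = 23
best[9] = 23
best[10] = 46  (first piece 5, then best[5]=23)
best[11] = 46
One optimal cutting: pieces 5 + 5 with 1 unit of scrap → $46.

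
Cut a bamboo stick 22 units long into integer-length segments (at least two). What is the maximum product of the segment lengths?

Let P[k] be the best product for length k (with at least one cut). For each first piece i, the rest contributes max(k−i, P[k−i]).
P[2] = 1*max(1,0) = 1*1 = 1
P[3] = max(1*2, 2*1) = 2
P[4] = max(1*3, 2*2, 3*1) = 4
P[5] = max(1*4, 2*3, 3*2, 4*1) = 6
P[6] = max(1*6, 2*4, 3*3, 4*2, 5*1) = 9
P[7] = max(1*9, 2*6, 3*4, 4*3, 5*2, 6*1) = 12
P[8] = max(1*12, 2*9, 3*6, …, 6*2, 7*1) = 18
P[9] = max(1*18, 2*12, 3*9, …, 7*2, 8*1) = 27
P[10] = max(1*27, 2*18, 3*12, …, 8*2, 9*1) = 36
P[11] = max(1*36, 2*27, 3*18, …, 9*2, 10*1) = 54
P[12] = max(1*54, 2*36, 3*27, …, 10*2, 11*1) = 81
P[13] = max(1*81, 2*54, 3*36, …, 11*2, 12*1) = 108
P[14] = max(1*108, 2*81, 3*54, …, 12*2, 13*1) = 162
P[15] = max(1*162, 2*108, 3*81, …, 13*2, 14*1) = 243
P[16] = max(1*243, 2*162, 3*108, …, 14*2, 15*1) = 324
P[17] = max(1*324, 2*243, 3*162, …, 15*2, 16*1) = 486
P[18] = max(1*486, 2*324, 3*243, …, 16*2, 17*1) = 729
P[19] = max(1*729, 2*486, 3*324, …, 17*2, 18*1) = 972
P[20] = max(1*972, 2*729, 3*486, …, 18*2, 19*1) = 1458
P[21] = max(1*1458, 2*972, 3*729, …, 19*2, 20*1) = 2187
P[22] = max(1*2187, 2*1458, 3*972, …, 20*2, 21*1) = 2916
One optimal split: 3 + 3 + 3 + 3 + 3 + 3 + 2 + 2; product 3*3*3*3*3*3*2*2 = 2916.

2916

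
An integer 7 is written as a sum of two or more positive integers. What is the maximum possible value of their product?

Define m[k] = max over 1≤i<k of i · max(k−i, m[k−i]); the inner max lets the remainder stay uncut if that's better.
m[2] = 1·max(1,0) = 1·1 = 1
m[3] = 1·max(2,1) = 1·2 = 2
m[4] = 2·max(2,1) = 2·2 = 4
m[5] = 2·max(3,2) = 2·3 = 6
m[6] = 3·max(3,2) = 3·3 = 9
m[7] = 2·max(5,6) = 2·6 = 12
One optimal split: 3 + 2 + 2; product 3·2·2 = 12.

12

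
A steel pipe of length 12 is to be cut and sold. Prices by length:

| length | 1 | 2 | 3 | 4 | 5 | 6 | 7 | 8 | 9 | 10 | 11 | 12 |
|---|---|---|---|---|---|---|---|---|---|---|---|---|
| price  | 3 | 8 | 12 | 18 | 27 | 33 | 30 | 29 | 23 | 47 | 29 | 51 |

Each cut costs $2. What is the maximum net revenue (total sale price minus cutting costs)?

Consider every possible first cut. v[k] is the best of p[i]+v[k−i] over all sellable i≤k, charging 2 whenever i<k.
v[1] = 3
v[2] = max(3+3-2, 8+0) = 8
v[3] = max(3+8-2, 8+3-2, 12+0) = 12
v[4] = max(3+12-2, 8+8-2, 12+3-2, 18+0) = 18
v[5] = max(3+18-2, 8+12-2, 12+8-2, 18+3-2, 27+0) = 27
v[6] = max(3+27-2, 8+18-2, 12+12-2, 18+8-2, 27+3-2, 33+0) = 33
v[7] = max(3+33-2, 8+27-2, 12+18-2, …, 33+3-2, 30+0) = 34
v[8] = max(3+34-2, 8+33-2, 12+27-2, …, 30+3-2, 29+0) = 39
v[9] = max(3+39-2, 8+34-2, 12+33-2, …, 29+3-2, 23+0) = 43
v[10] = max(3+43-2, 8+39-2, 12+34-2, …, 23+3-2, 47+0) = 52
v[11] = max(3+52-2, 8+43-2, 12+39-2, …, 47+3-2, 29+0) = 58
v[12] = max(3+58-2, 8+52-2, 12+43-2, …, 29+3-2, 51+0) = 64
One optimal plan: pieces 6 + 6 (1 cut) → $66 − $2 = $64.

64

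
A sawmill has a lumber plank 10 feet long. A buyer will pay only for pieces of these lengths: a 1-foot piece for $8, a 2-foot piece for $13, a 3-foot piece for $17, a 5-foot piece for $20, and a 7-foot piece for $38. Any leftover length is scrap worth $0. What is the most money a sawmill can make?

Build f[k] bottom-up: f[k] = max over allowed piece i of (p[i] + f[k−i]).
f[1] = 8
f[2] = max(8+8, 13+0) = 16
f[3] = max(8+16, 13+8, 17+0) = 24
f[4] = max(8+24, 13+16, 17+8) = 32
f[5] = max(8+32, 13+24, 17+16, 20+0) = 40
f[6] = max(8+40, 13+32, 17+24, 20+8) = 48
f[7] = max(8+48, 13+40, 17+32, 20+16, 38+0) = 56
f[8] = max(8+56, 13+48, 17+40, 20+24, 38+8) = 64
f[9] = max(8+64, 13+56, 17+48, 20+32, 38+16) = 72
f[10] = max(8+72, 13+64, 17+56, 20+40, 38+24) = 80
One optimal cutting: 1 + 1 + 1 + 1 + 1 + 1 + 1 + 1 + 1 + 1 → $80.

80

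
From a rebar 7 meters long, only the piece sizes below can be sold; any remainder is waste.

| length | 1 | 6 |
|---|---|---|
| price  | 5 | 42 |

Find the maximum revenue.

Consider every possible first cut. f[k] is the best of p[i]+f[k−i] over all sellable i≤k.
f[1] = 5
f[2] = 10  (first piece 1, then f[1]=5)
f[3] = 15  (first piece 1, then f[2]=10)
f[4] = 20  (first piece 1, then f[3]=15)
f[5] = 25  (first piece 1, then f[4]=20)
f[6] = max(5+25, 42+0) = 42
f[7] = max(5+42, 42+5) = 47
One optimal cutting: 6 + 1 → ₹47.

47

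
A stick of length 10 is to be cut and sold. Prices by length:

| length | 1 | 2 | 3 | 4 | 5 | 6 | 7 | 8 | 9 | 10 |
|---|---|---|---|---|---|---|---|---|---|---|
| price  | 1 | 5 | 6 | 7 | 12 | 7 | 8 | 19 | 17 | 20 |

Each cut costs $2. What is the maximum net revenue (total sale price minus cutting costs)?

22

Let v[k] be the best obtainable value from length k. For each k, try every first piece i and keep the best of price[i] + v[k−i] minus the 2 cut fee when i<k.
v[1] = 1
v[2] = 5
v[3] = 6
v[4] = 8  (first piece 2, then v[2]=5)
v[5] = 12
v[6] = 11  (first piece 1, then v[5]=12)
v[7] = 15  (first piece 2, then v[5]=12)
v[8] = 19
v[9] = 18  (first piece 1, then v[8]=19)
v[10] = 22  (first piece 2, then v[8]=19)
One optimal plan: pieces 8 + 2 (1 cut) → $24 − $2 = $22.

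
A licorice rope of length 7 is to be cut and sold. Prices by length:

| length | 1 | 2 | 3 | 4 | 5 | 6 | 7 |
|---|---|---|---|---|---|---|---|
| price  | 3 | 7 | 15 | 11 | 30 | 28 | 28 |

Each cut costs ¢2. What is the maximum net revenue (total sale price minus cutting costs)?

Build r[k] bottom-up: r[k] = max over allowed piece i of (p[i] + r[k−i]) − 2 per cut.
r[1] = 3
r[2] = 7
r[3] = 15
r[4] = 16  (first piece 1, then r[3]=15)
r[5] = 30
r[6] = 31  (first piece 1, then r[5]=30)
r[7] = 35  (first piece 2, then r[5]=30)
One optimal plan: pieces 5 + 2 (1 cut) → ¢37 − ¢2 = ¢35.

35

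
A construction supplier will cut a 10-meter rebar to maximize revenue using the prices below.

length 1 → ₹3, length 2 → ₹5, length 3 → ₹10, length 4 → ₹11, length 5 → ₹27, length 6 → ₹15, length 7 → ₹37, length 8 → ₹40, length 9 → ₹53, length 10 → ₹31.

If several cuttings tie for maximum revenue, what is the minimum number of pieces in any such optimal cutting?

Let r[k] be the best obtainable value from length k. For each k, try every first piece i and keep the best of price[i] + r[k−i].
r[1] = 3
r[2] = 6  (first piece 1, then r[1]=3)
r[3] = 10
r[4] = 13  (first piece 1, then r[3]=10)
r[5] = 27
r[6] = 30  (first piece 1, then r[5]=27)
r[7] = 37
r[8] = 40  (first piece 1, then r[7]=37)
r[9] = 53
r[10] = 56  (first piece 1, then r[9]=53)
Maximum revenue is ₹56.
Now minimize piece count subject to staying optimal: for each k, pieces[k] = 1 + min over i with p[i]+r[k−i]=r[k] of pieces[k−i].
pieces[7] = 1
pieces[8] = 1
pieces[9] = 1
pieces[10] = 2

2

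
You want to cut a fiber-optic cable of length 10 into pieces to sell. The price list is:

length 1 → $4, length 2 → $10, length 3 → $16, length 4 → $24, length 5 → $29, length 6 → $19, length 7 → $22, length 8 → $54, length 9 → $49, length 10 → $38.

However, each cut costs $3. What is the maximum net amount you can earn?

61

Build net[k] bottom-up: net[k] = max over allowed piece i of (p[i] + net[k−i]) − 3 per cut.
net[1] = 4
net[2] = max(4+4-3, 10+0) = 10
net[3] = max(4+10-3, 10+4-3, 16+0) = 16
net[4] = max(4+16-3, 10+10-3, 16+4-3, 24+0) = 24
net[5] = max(4+24-3, 10+16-3, 16+10-3, 24+4-3, 29+0) = 29
net[6] = max(4+29-3, 10+24-3, 16+16-3, 24+10-3, 29+4-3, 19+0) = 31
net[7] = max(4+31-3, 10+29-3, 16+24-3, …, 19+4-3, 22+0) = 37
net[8] = max(4+37-3, 10+31-3, 16+29-3, …, 22+4-3, 54+0) = 54
net[9] = max(4+54-3, 10+37-3, 16+31-3, …, 54+4-3, 49+0) = 55
net[10] = max(4+55-3, 10+54-3, 16+37-3, …, 49+4-3, 38+0) = 61
One optimal plan: pieces 8 + 2 (1 cut) → $64 − $3 = $61.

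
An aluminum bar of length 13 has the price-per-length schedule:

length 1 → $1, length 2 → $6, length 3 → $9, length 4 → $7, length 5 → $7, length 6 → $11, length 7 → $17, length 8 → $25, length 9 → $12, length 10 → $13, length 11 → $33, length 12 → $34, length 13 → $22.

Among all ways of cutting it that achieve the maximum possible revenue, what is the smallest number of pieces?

Consider every possible first cut. r[k] is the best of p[i]+r[k−i] over all sellable i≤k.
r[1] = 1
r[2] = max(1+1, 6+0) = 6
r[3] = max(1+6, 6+1, 9+0) = 9
r[4] = max(1+9, 6+6, 9+1, 7+0) = 12
r[5] = max(1+12, 6+9, 9+6, 7+1, 7+0) = 15
r[6] = max(1+15, 6+12, 9+9, 7+6, 7+1, 11+0) = 18
r[7] = max(1+18, 6+15, 9+12, …, 11+1, 17+0) = 21
r[8] = max(1+21, 6+18, 9+15, …, 17+1, 25+0) = 25
r[9] = max(1+25, 6+21, 9+18, …, 25+1, 12+0) = 27
r[10] = max(1+27, 6+25, 9+21, …, 12+1, 13+0) = 31
r[11] = max(1+31, 6+27, 9+25, …, 13+1, 33+0) = 34
r[12] = max(1+34, 6+31, 9+27, …, 33+1, 34+0) = 37
r[13] = max(1+37, 6+34, 9+31, …, 34+1, 22+0) = 40
Maximum revenue is $40.
Now minimize piece count subject to staying optimal: for each k, pieces[k] = 1 + min over i with p[i]+r[k−i]=r[k] of pieces[k−i].
pieces[10] = 2
pieces[11] = 2
pieces[12] = 3
pieces[13] = 3

3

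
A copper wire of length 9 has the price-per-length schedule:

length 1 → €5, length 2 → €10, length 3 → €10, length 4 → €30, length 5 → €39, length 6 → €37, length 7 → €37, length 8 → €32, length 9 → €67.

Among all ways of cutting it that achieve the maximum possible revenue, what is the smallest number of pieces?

Let r[k] be the best obtainable value from length k. For each k, try every first piece i and keep the best of price[i] + r[k−i].
r[1] = 5
r[2] = max(5+5, 10+0) = 10
r[3] = max(5+10, 10+5, 10+0) = 15
r[4] = max(5+15, 10+10, 10+5, 30+0) = 30
r[5] = max(5+30, 10+15, 10+10, 30+5, 39+0) = 39
r[6] = max(5+39, 10+30, 10+15, 30+10, 39+5, 37+0) = 44
r[7] = max(5+44, 10+39, 10+30, …, 37+5, 37+0) = 49
r[8] = max(5+49, 10+44, 10+39, …, 37+5, 32+0) = 60
r[9] = max(5+60, 10+49, 10+44, …, 32+5, 67+0) = 69
Maximum revenue is €69.
Now minimize piece count subject to staying optimal: for each k, pieces[k] = 1 + min over i with p[i]+r[k−i]=r[k] of pieces[k−i].
pieces[6] = 2
pieces[7] = 2
pieces[8] = 2
pieces[9] = 2

2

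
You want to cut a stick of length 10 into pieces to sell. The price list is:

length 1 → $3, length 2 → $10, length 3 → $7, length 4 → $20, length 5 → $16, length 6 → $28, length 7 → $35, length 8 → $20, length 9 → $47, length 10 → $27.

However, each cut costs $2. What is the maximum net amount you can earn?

48

Let r[k] be the best obtainable value from length k. For each k, try every first piece i and keep the best of price[i] + r[k−i] minus the 2 cut fee when i<k.
r[1] = 3
r[2] = 10
r[3] = 11  (first piece 1, then r[2]=10)
r[4] = 20
r[5] = 21  (first piece 1, then r[4]=20)
r[6] = 28  (first piece 2, then r[4]=20)
r[7] = 35
r[8] = 38  (first piece 4, then r[4]=20)
r[9] = 47
r[10] = 48  (first piece 1, then r[9]=47)
One optimal plan: pieces 9 + 1 (1 cut) → $50 − $2 = $48.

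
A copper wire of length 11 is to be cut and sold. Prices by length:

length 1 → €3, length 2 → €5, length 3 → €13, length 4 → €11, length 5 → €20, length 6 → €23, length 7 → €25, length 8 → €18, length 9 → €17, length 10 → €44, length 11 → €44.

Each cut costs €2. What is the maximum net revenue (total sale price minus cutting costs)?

Let v[k] be the best obtainable value from length k. For each k, try every first piece i and keep the best of price[i] + v[k−i] minus the 2 cut fee when i<k.
v[1] = 3
v[2] = max(3+3-2, 5+0) = 5
v[3] = max(3+5-2, 5+3-2, 13+0) = 13
v[4] = max(3+13-2, 5+5-2, 13+3-2, 11+0) = 14
v[5] = max(3+14-2, 5+13-2, 13+5-2, 11+3-2, 20+0) = 20
v[6] = max(3+20-2, 5+14-2, 13+13-2, 11+5-2, 20+3-2, 23+0) = 24
v[7] = max(3+24-2, 5+20-2, 13+14-2, …, 23+3-2, 25+0) = 25
v[8] = max(3+25-2, 5+24-2, 13+20-2, …, 25+3-2, 18+0) = 31
v[9] = max(3+31-2, 5+25-2, 13+24-2, …, 18+3-2, 17+0) = 35
v[10] = max(3+35-2, 5+31-2, 13+25-2, …, 17+3-2, 44+0) = 44
v[11] = max(3+44-2, 5+35-2, 13+31-2, …, 44+3-2, 44+0) = 45
One optimal plan: pieces 10 + 1 (1 cut) → €47 − €2 = €45.

45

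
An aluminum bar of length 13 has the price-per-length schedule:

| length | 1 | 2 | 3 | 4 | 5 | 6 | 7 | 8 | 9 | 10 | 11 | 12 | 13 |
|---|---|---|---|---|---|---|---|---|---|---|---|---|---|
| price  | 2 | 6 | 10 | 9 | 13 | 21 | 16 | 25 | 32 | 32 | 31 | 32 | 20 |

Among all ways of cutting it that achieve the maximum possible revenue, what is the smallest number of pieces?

Let r[k] be the best obtainable value from length k. For each k, try every first piece i and keep the best of price[i] + r[k−i].
r[1] = 2
r[2] = max(2+2, 6+0) = 6
r[3] = max(2+6, 6+2, 10+0) = 10
r[4] = max(2+10, 6+6, 10+2, 9+0) = 12
r[5] = max(2+12, 6+10, 10+6, 9+2, 13+0) = 16
r[6] = max(2+16, 6+12, 10+10, 9+6, 13+2, 21+0) = 21
r[7] = max(2+21, 6+16, 10+12, …, 21+2, 16+0) = 23
r[8] = max(2+23, 6+21, 10+16, …, 16+2, 25+0) = 27
r[9] = max(2+27, 6+23, 10+21, …, 25+2, 32+0) = 32
r[10] = max(2+32, 6+27, 10+23, …, 32+2, 32+0) = 34
r[11] = max(2+34, 6+32, 10+27, …, 32+2, 31+0) = 38
r[12] = max(2+38, 6+34, 10+32, …, 31+2, 32+0) = 42
r[13] = max(2+42, 6+38, 10+34, …, 32+2, 20+0) = 44
Maximum revenue is $44.
Now minimize piece count subject to staying optimal: for each k, pieces[k] = 1 + min over i with p[i]+r[k−i]=r[k] of pieces[k−i].
pieces[10] = 2
pieces[11] = 2
pieces[12] = 2
pieces[13] = 3

3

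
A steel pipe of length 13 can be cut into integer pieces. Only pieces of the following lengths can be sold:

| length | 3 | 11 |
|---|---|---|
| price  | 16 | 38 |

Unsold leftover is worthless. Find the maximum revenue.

Let r[k] be the best obtainable value from length k. For each k, try every first piece i and keep the best of price[i] + r[k−i].
r[1] = 0
r[2] = 0
r[3] = 16
r[4] = 16
r[5] = 16
r[6] = 32  (first piece 3, then r[3]=16)
r[7] = 32
r[8] = 32
r[9] = 48  (first piece 3, then r[6]=32)
r[10] = 48
r[11] = 48
r[12] = 64  (first piece 3, then r[9]=48)
r[13] = 64
One optimal cutting: pieces 3 + 3 + 3 + 3 with 1 meter of scrap → $64.

64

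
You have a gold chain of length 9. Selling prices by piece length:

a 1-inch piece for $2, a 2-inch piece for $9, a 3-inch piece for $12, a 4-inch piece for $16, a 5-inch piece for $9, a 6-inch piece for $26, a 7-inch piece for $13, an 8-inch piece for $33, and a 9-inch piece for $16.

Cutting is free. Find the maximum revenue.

Let r[k] be the best obtainable value from length k. For each k, try every first piece i and keep the best of price[i] + r[k−i].
r[1] = 2
r[2] = 9
r[3] = 12
r[4] = 18  (first piece 2, then r[2]=9)
r[5] = 21  (first piece 2, then r[3]=12)
r[6] = 27  (first piece 2, then r[4]=18)
r[7] = 30  (first piece 2, then r[5]=21)
r[8] = 36  (first piece 2, then r[6]=27)
r[9] = 39  (first piece 2, then r[7]=30)
One optimal cutting: 3 + 2 + 2 + 2 → $12 + $9 + $9 + $9 = $39.

39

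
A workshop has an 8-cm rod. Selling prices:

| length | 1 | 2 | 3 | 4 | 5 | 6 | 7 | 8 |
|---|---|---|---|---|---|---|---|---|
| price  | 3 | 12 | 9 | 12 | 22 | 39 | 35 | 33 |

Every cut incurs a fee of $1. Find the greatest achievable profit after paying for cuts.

50

Build v[k] bottom-up: v[k] = max over allowed piece i of (p[i] + v[k−i]) − 1 per cut.
v[1] = 3
v[2] = max(3+3-1, 12+0) = 12
v[3] = max(3+12-1, 12+3-1, 9+0) = 14
v[4] = max(3+14-1, 12+12-1, 9+3-1, 12+0) = 23
v[5] = max(3+23-1, 12+14-1, 9+12-1, 12+3-1, 22+0) = 25
v[6] = max(3+25-1, 12+23-1, 9+14-1, 12+12-1, 22+3-1, 39+0) = 39
v[7] = max(3+39-1, 12+25-1, 9+23-1, …, 39+3-1, 35+0) = 41
v[8] = max(3+41-1, 12+39-1, 9+25-1, …, 35+3-1, 33+0) = 50
One optimal plan: pieces 6 + 2 (1 cut) → $51 − $1 = $50.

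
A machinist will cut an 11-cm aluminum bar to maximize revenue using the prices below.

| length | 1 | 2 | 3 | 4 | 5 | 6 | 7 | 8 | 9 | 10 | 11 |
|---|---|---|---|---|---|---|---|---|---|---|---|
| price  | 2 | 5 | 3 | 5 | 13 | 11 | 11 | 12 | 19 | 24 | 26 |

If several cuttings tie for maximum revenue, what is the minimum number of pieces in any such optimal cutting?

3

Consider every possible first cut. r[k] is the best of p[i]+r[k−i] over all sellable i≤k.
r[1] = 2
r[2] = max(2+2, 5+0) = 5
r[3] = max(2+5, 5+2, 3+0) = 7
r[4] = max(2+7, 5+5, 3+2, 5+0) = 10
r[5] = max(2+10, 5+7, 3+5, 5+2, 13+0) = 13
r[6] = max(2+13, 5+10, 3+7, 5+5, 13+2, 11+0) = 15
r[7] = max(2+15, 5+13, 3+10, …, 11+2, 11+0) = 18
r[8] = max(2+18, 5+15, 3+13, …, 11+2, 12+0) = 20
r[9] = max(2+20, 5+18, 3+15, …, 12+2, 19+0) = 23
r[10] = max(2+23, 5+20, 3+18, …, 19+2, 24+0) = 26
r[11] = max(2+26, 5+23, 3+20, …, 24+2, 26+0) = 28
Maximum revenue is $28.
Now minimize piece count subject to staying optimal: for each k, pieces[k] = 1 + min over i with p[i]+r[k−i]=r[k] of pieces[k−i].
pieces[8] = 3
pieces[9] = 3
pieces[10] = 2
pieces[11] = 3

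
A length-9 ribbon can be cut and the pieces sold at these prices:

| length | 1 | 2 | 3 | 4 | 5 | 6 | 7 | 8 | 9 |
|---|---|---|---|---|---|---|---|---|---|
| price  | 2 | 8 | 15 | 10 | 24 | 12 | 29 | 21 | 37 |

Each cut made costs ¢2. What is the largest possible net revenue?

Build r[k] bottom-up: r[k] = max over allowed piece i of (p[i] + r[k−i]) − 2 per cut.
r[1] = 2
r[2] = max(2+2-2, 8+0) = 8
r[3] = max(2+8-2, 8+2-2, 15+0) = 15
r[4] = max(2+15-2, 8+8-2, 15+2-2, 10+0) = 15
r[5] = max(2+15-2, 8+15-2, 15+8-2, 10+2-2, 24+0) = 24
r[6] = max(2+24-2, 8+15-2, 15+15-2, 10+8-2, 24+2-2, 12+0) = 28
r[7] = max(2+28-2, 8+24-2, 15+15-2, …, 12+2-2, 29+0) = 30
r[8] = max(2+30-2, 8+28-2, 15+24-2, …, 29+2-2, 21+0) = 37
r[9] = max(2+37-2, 8+30-2, 15+28-2, …, 21+2-2, 37+0) = 41
One optimal plan: pieces 3 + 3 + 3 (2 cuts) → ¢45 − ¢4 = ¢41.

41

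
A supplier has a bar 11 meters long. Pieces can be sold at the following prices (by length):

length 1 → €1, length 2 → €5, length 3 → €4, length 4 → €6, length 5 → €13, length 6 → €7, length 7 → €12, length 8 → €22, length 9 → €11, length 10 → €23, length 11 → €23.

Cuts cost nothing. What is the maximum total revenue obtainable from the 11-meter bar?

28

Consider every possible first cut. best[k] is the best of p[i]+best[k−i] over all sellable i≤k.
best[1] = 1
best[2] = max(1+1, 5+0) = 5
best[3] = max(1+5, 5+1, 4+0) = 6
best[4] = max(1+6, 5+5, 4+1, 6+0) = 10
best[5] = max(1+10, 5+6, 4+5, 6+1, 13+0) = 13
best[6] = max(1+13, 5+10, 4+6, 6+5, 13+1, 7+0) = 15
best[7] = max(1+15, 5+13, 4+10, …, 7+1, 12+0) = 18
best[8] = max(1+18, 5+15, 4+13, …, 12+1, 22+0) = 22
best[9] = max(1+22, 5+18, 4+15, …, 22+1, 11+0) = 23
best[10] = max(1+23, 5+22, 4+18, …, 11+1, 23+0) = 27
best[11] = max(1+27, 5+23, 4+22, …, 23+1, 23+0) = 28
One optimal cutting: 8 + 2 + 1 → €22 + €5 + €1 = €28.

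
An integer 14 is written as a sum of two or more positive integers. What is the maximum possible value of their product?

162

Let g[k] be the best product for length k (with at least one cut). For each first piece i, the rest contributes max(k−i, g[k−i]).
g[2] = 1×max(1,0) = 1×1 = 1
g[3] = 1×max(2,1) = 1×2 = 2
g[4] = 2×max(2,1) = 2×2 = 4
g[5] = 2×max(3,2) = 2×3 = 6
g[6] = 3×max(3,2) = 3×3 = 9
g[7] = 2×max(5,6) = 2×6 = 12
g[8] = 2×max(6,9) = 2×9 = 18
g[9] = 3×max(6,9) = 3×9 = 27
g[10] = 2×max(8,18) = 2×18 = 36
g[11] = 2×max(9,27) = 2×27 = 54
g[12] = 3×max(9,27) = 3×27 = 81
g[13] = 2×max(11,54) = 2×54 = 108
g[14] = 2×max(12,81) = 2×81 = 162
One optimal split: 3 + 3 + 3 + 3 + 2; product 3×3×3×3×2 = 162.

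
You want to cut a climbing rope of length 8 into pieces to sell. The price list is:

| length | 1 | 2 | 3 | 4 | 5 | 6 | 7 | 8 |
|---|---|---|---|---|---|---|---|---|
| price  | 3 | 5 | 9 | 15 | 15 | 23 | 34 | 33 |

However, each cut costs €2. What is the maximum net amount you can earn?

Let net[k] be the best obtainable value from length k. For each k, try every first piece i and keep the best of price[i] + net[k−i] minus the 2 cut fee when i<k.
net[1] = 3
net[2] = 5
net[3] = 9
net[4] = 15
net[5] = 16  (first piece 1, then net[4]=15)
net[6] = 23
net[7] = 34
net[8] = 35  (first piece 1, then net[7]=34)
One optimal plan: pieces 7 + 1 (1 cut) → €37 − €2 = €35.

35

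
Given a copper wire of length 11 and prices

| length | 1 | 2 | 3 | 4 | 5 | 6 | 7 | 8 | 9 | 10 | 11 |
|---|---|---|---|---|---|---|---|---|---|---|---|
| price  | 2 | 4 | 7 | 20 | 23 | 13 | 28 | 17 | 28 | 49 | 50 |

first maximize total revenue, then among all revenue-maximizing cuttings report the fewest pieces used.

Consider every possible first cut. r[k] is the best of p[i]+r[k−i] over all sellable i≤k.
r[1] = 2
r[2] = 4  (first piece 1, then r[1]=2)
r[3] = 7
r[4] = 20
r[5] = 23
r[6] = 25  (first piece 1, then r[5]=23)
r[7] = 28
r[8] = 40  (first piece 4, then r[4]=20)
r[9] = 43  (first piece 4, then r[5]=23)
r[10] = 49
r[11] = 51  (first piece 1, then r[10]=49)
Maximum revenue is €51.
Now minimize piece count subject to staying optimal: for each k, pieces[k] = 1 + min over i with p[i]+r[k−i]=r[k] of pieces[k−i].
pieces[8] = 2
pieces[9] = 2
pieces[10] = 1
pieces[11] = 2

2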